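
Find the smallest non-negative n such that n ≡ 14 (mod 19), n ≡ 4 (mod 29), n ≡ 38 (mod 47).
23726

Using the Chinese Remainder Theorem:
M = product of moduli = 25897
For equation 1: M_1 = 1363, 1363 ≡ 14 (mod 19), inverse of 1363 mod 19 is 15 (check: 14 × 15 = 210 ≡ 1 (mod 19))
For equation 2: M_2 = 893, 893 ≡ 23 (mod 29), inverse of 893 mod 29 is 24 (check: 23 × 24 = 552 ≡ 1 (mod 29))
For equation 3: M_3 = 551, 551 ≡ 34 (mod 47), inverse of 551 mod 47 is 18 (check: 34 × 18 = 612 ≡ 1 (mod 47))
Combine: n ≡ Σ r_i×M_i×(M_i⁻¹ mod m_i) = 14×1363×15 + 4×893×24 + 38×551×18 = 286230 + 85728 + 376884 = 748842
748842 mod 25897 = 23726
n ≡ 23726 (mod 25897)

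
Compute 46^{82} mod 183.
22

Using successive squaring:
Binary expansion of 82: 1010010
Powers of 46 mod 183 (each is the square of the previous):
  46^1 ≡ 46 (mod 183)
  46^2 ≡ 46² = 2116 ≡ 103 (mod 183)
  46^4 ≡ 103² = 10609 ≡ 178 (mod 183)
  46^8 ≡ 178² = 31684 ≡ 25 (mod 183)
  46^16 ≡ 25² = 625 ≡ 76 (mod 183)
  46^32 ≡ 76² = 5776 ≡ 103 (mod 183)
  46^64 ≡ 103² = 10609 ≡ 178 (mod 183)
82 = 64 + 16 + 2, so 46^82 = 46^64 × 46^16 × 46^2 ≡ 178 × 76 × 103 (mod 183)
Multiplying step by step:
  178 × 76 = 13528 ≡ 169 (mod 183)
  169 × 103 = 17407 ≡ 22 (mod 183)
Result: 46^82 ≡ 22 (mod 183)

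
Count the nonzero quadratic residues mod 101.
For prime 101, there are (p-1)/2 = (101-1)/2 = 50 quadratic residues (excluding 0).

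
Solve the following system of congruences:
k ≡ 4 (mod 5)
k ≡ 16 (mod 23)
39

Using the Chinese Remainder Theorem:
M = product of moduli = 115
For equation 1: M_1 = 23, 23 ≡ 3 (mod 5), inverse of 23 mod 5 is 2 (check: 3 × 2 = 6 ≡ 1 (mod 5))
For equation 2: M_2 = 5, 5 ≡ 5 (mod 23), inverse of 5 mod 23 is 14 (check: 5 × 14 = 70 ≡ 1 (mod 23))
Combine: k ≡ Σ r_i×M_i×(M_i⁻¹ mod m_i) = 4×23×2 + 16×5×14 = 184 + 1120 = 1304
1304 mod 115 = 39
k ≡ 39 (mod 115)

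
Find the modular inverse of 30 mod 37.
30^(-1) ≡ 21 (mod 37). Verification: 30 × 21 = 630 ≡ 1 (mod 37)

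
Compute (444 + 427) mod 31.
3

(444 + 427) = 871
871 mod 31 = 3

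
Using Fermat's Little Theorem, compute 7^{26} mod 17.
2

By Fermat's Little Theorem, a^(p-1) ≡ 1 (mod p) for prime p and gcd(a, p) = 1
Here p = 17, so 7^16 ≡ 1 (mod 17)
We can reduce the exponent: 26 mod 16 = 10
So 7^26 ≡ 7^10 (mod 17)
Computing: 7^10 mod 17 = 2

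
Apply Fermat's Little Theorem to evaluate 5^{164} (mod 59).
15

By Fermat's Little Theorem, a^(p-1) ≡ 1 (mod p) for prime p and gcd(a, p) = 1
Here p = 59, so 5^58 ≡ 1 (mod 59)
We can reduce the exponent: 164 mod 58 = 48
So 5^164 ≡ 5^48 (mod 59)
Computing: 5^48 mod 59 = 15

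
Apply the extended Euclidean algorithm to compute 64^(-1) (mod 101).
Extended GCD: 64(30) + 101(-19) = 1. So 64^(-1) ≡ 30 ≡ 30 (mod 101). Verify: 64 × 30 = 1920 ≡ 1 (mod 101)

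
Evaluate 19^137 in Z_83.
Using Fermat: 19^{82} ≡ 1 (mod 83). 137 ≡ 55 (mod 82). So 19^{137} ≡ 19^{55} ≡ 79 (mod 83)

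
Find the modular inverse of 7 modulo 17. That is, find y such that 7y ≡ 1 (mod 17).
5

Using Extended Euclidean Algorithm:
gcd(7, 17) = 1
Bezout coefficients: 7 × 5 + 17 × -2 = 1
So 7 × 5 ≡ 1 (mod 17)
The inverse is 5 mod 17 = 5
Verification: 7 × 5 = 35 = 2 × 17 + 1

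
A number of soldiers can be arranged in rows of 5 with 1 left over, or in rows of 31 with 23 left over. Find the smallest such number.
M = 5 × 31 = 155. M₁ = 31, y₁ ≡ 1 (mod 5). M₂ = 5, y₂ ≡ 25 (mod 31). r = 1×31×1 + 23×5×25 ≡ 116 (mod 155). The smallest positive such number is 116.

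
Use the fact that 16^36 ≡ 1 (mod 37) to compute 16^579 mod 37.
By Fermat: 16^{36} ≡ 1 (mod 37). 579 ≡ 3 (mod 36). So 16^{579} ≡ 16^{3} ≡ 26 (mod 37)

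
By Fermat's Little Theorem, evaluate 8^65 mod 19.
By Fermat: 8^{18} ≡ 1 (mod 19). 65 = 3×18 + 11. So 8^{65} ≡ 8^{11} ≡ 12 (mod 19)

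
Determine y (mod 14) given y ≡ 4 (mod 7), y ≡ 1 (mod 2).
11

Using the Chinese Remainder Theorem:
M = product of moduli = 14
For equation 1: M_1 = 2, 2 ≡ 2 (mod 7), inverse of 2 mod 7 is 4 (check: 2 × 4 = 8 ≡ 1 (mod 7))
For equation 2: M_2 = 7, 7 ≡ 1 (mod 2), inverse of 7 mod 2 is 1 (check: 1 × 1 = 1 ≡ 1 (mod 2))
Combine: y ≡ Σ r_i×M_i×(M_i⁻¹ mod m_i) = 4×2×4 + 1×7×1 = 32 + 7 = 39
39 mod 14 = 11
y ≡ 11 (mod 14)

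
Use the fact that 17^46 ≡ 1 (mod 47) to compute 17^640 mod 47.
By Fermat: 17^{46} ≡ 1 (mod 47). 640 ≡ 42 (mod 46). So 17^{640} ≡ 17^{42} ≡ 24 (mod 47)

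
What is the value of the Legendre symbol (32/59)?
(32/59) = 32^{29} mod 59 = -1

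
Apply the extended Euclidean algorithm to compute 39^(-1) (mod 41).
Extended GCD: 39(20) + 41(-19) = 1. So 39^(-1) ≡ 20 ≡ 20 (mod 41). Verify: 39 × 20 = 780 ≡ 1 (mod 41)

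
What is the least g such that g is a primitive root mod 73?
p - 1 = 72 has prime divisors 2, 3. h is a primitive root mod 73 iff h^(72/q) ≢ 1 (mod 73) for each such q.
h = 2: 2^36 ≡ 1, 2^24 ≡ 64 (mod 73); 2^36 ≡ 1, so not a primitive root.
h = 3: 3^36 ≡ 1, 3^24 ≡ 1 (mod 73); 3^36 ≡ 1, so not a primitive root.
h = 4: 4^36 ≡ 1, 4^24 ≡ 8 (mod 73); 4^36 ≡ 1, so not a primitive root.
h = 5: 5^36 ≡ 72, 5^24 ≡ 8 (mod 73); none is 1, so 5 has order 72 and is a primitive root.
The smallest primitive root mod 73 is g = 5.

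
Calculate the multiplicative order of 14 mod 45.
Powers of 14 mod 45: 14^1≡14, 14^2≡16, 14^3≡44, 14^4≡31, 14^5≡29, 14^6≡1. Order = 6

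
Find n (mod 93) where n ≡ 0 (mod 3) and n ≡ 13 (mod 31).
M = 3 × 31 = 93. M₁ = 31, y₁ ≡ 1 (mod 3). M₂ = 3, y₂ ≡ 21 (mod 31). n = 0×31×1 + 13×3×21 ≡ 75 (mod 93)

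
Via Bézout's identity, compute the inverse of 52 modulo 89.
Extended GCD: 52(12) + 89(-7) = 1. So 52^(-1) ≡ 12 ≡ 12 (mod 89). Verify: 52 × 12 = 624 ≡ 1 (mod 89)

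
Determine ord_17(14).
Powers of 14 mod 17: 14^1≡14, 14^2≡9, 14^3≡7, 14^4≡13, 14^5≡12, 14^6≡15, 14^7≡6, 14^8≡16, 14^9≡3, 14^10≡8, 14^11≡10, 14^12≡4, 14^13≡5, 14^14≡2, 14^15≡11, 14^16≡1. Order = 16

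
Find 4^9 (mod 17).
9 = 8 + 1 (binary 1001). Repeated squaring mod 17: 4^1 ≡ 4; 4^2 ≡ 4² = 16 ≡ 16; 4^4 ≡ 16² = 256 ≡ 1; 4^8 ≡ 1² = 1 ≡ 1. Multiply: 4^9 = 4^8 × 4^1 ≡ 1 × 4 (mod 17): 1 × 4 = 4 ≡ 4. So 4^9 ≡ 4 (mod 17).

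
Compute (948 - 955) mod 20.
13

(948 - 955) = -7
-7 mod 20 = 13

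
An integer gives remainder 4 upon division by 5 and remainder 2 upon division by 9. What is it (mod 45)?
M = 5 × 9 = 45. M₁ = 9, y₁ ≡ 4 (mod 5). M₂ = 5, y₂ ≡ 2 (mod 9). n = 4×9×4 + 2×5×2 ≡ 29 (mod 45). The smallest positive such number is 29.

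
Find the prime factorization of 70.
2 × 5 × 7

Divide by primes starting from smallest:
70 ÷ 2 = 35
35 ÷ 5 = 7
7 ÷ 7 = 1

70 = 2 × 5 × 7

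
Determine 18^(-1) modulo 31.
18^(-1) ≡ 19 (mod 31). Verification: 18 × 19 = 342 ≡ 1 (mod 31)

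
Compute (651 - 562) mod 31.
27

(651 - 562) = 89
89 mod 31 = 27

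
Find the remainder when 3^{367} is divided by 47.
By Fermat: 3^{46} ≡ 1 (mod 47). 367 = 7×46 + 45. So 3^{367} ≡ 3^{45} ≡ 16 (mod 47)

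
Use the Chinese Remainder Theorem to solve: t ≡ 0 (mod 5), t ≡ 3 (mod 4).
M = 5 × 4 = 20. M₁ = 4, y₁ ≡ 4 (mod 5). M₂ = 5, y₂ ≡ 1 (mod 4). t = 0×4×4 + 3×5×1 ≡ 15 (mod 20)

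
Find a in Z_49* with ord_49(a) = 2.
48 has order 2 mod 49 since 48^{2} ≡ 1 (mod 49) and no smaller power works.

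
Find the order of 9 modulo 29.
Powers of 9 mod 29: 9^1≡9, 9^2≡23, 9^3≡4, 9^4≡7, 9^5≡5, 9^6≡16, 9^7≡28, 9^8≡20, 9^9≡6, 9^10≡25, 9^11≡22, 9^12≡24, 9^13≡13, 9^14≡1. Order = 14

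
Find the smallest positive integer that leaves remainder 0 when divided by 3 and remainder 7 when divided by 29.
M = 3 × 29 = 87. M₁ = 29, y₁ ≡ 2 (mod 3). M₂ = 3, y₂ ≡ 10 (mod 29). k = 0×29×2 + 7×3×10 ≡ 36 (mod 87). The smallest positive such number is 36.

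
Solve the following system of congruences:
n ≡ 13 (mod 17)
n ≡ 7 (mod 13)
98

Using the Chinese Remainder Theorem:
M = product of moduli = 221
For equation 1: M_1 = 13, 13 ≡ 13 (mod 17), inverse of 13 mod 17 is 4 (check: 13 × 4 = 52 ≡ 1 (mod 17))
For equation 2: M_2 = 17, 17 ≡ 4 (mod 13), inverse of 17 mod 13 is 10 (check: 4 × 10 = 40 ≡ 1 (mod 13))
Combine: n ≡ Σ r_i×M_i×(M_i⁻¹ mod m_i) = 13×13×4 + 7×17×10 = 676 + 1190 = 1866
1866 mod 221 = 98
n ≡ 98 (mod 221)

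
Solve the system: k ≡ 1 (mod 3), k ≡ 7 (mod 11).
M = 3 × 11 = 33. M₁ = 11, y₁ ≡ 2 (mod 3). M₂ = 3, y₂ ≡ 4 (mod 11). k = 1×11×2 + 7×3×4 ≡ 7 (mod 33)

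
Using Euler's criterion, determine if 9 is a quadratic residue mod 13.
By Euler's criterion: 9^{6} ≡ 1 (mod 13). Since this equals 1, 9 is a QR.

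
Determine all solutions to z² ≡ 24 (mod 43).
The square roots of 24 mod 43 are 14 and 29. Verify: 14² = 196 ≡ 24 (mod 43)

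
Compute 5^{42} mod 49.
1

Using successive squaring:
Binary expansion of 42: 101010
Powers of 5 mod 49 (each is the square of the previous):
  5^1 ≡ 5 (mod 49)
  5^2 ≡ 5² = 25 ≡ 25 (mod 49)
  5^4 ≡ 25² = 625 ≡ 37 (mod 49)
  5^8 ≡ 37² = 1369 ≡ 46 (mod 49)
  5^16 ≡ 46² = 2116 ≡ 9 (mod 49)
  5^32 ≡ 9² = 81 ≡ 32 (mod 49)
42 = 32 + 8 + 2, so 5^42 = 5^32 × 5^8 × 5^2 ≡ 32 × 46 × 25 (mod 49)
Multiplying step by step:
  32 × 46 = 1472 ≡ 2 (mod 49)
  2 × 25 = 50 ≡ 1 (mod 49)
Result: 5^42 ≡ 1 (mod 49)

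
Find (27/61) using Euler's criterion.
(27/61) = 27^{30} mod 61 = 1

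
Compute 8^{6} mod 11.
3

Using successive squaring:
Binary expansion of 6: 110
Powers of 8 mod 11 (each is the square of the previous):
  8^1 ≡ 8 (mod 11)
  8^2 ≡ 8² = 64 ≡ 9 (mod 11)
  8^4 ≡ 9² = 81 ≡ 4 (mod 11)
6 = 4 + 2, so 8^6 = 8^4 × 8^2 ≡ 4 × 9 (mod 11)
Multiplying step by step:
  4 × 9 = 36 ≡ 3 (mod 11)
Result: 8^6 ≡ 3 (mod 11)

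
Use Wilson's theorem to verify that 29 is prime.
(28)! mod 29 = 28. Since this equals -1 (mod 29), Wilson confirms 29 is prime.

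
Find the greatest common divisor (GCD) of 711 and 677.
1

Using the Euclidean algorithm:
711 = 1 × 677 + 34
677 = 19 × 34 + 31
34 = 1 × 31 + 3
31 = 10 × 3 + 1
3 = 3 × 1 + 0

GCD(711, 677) = 1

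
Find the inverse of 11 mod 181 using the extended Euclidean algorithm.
Extended GCD: 11(33) + 181(-2) = 1. So 11^(-1) ≡ 33 ≡ 33 (mod 181). Verify: 11 × 33 = 363 ≡ 1 (mod 181)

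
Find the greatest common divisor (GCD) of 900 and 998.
2

Using the Euclidean algorithm:
900 = 0 × 998 + 900
998 = 1 × 900 + 98
900 = 9 × 98 + 18
98 = 5 × 18 + 8
18 = 2 × 8 + 2
8 = 4 × 2 + 0

GCD(900, 998) = 2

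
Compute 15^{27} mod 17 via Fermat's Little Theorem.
9

By Fermat's Little Theorem, a^(p-1) ≡ 1 (mod p) for prime p and gcd(a, p) = 1
Here p = 17, so 15^16 ≡ 1 (mod 17)
We can reduce the exponent: 27 mod 16 = 11
So 15^27 ≡ 15^11 (mod 17)
Computing: 15^11 mod 17 = 9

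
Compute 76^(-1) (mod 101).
76^(-1) ≡ 4 (mod 101). Verification: 76 × 4 = 304 ≡ 1 (mod 101)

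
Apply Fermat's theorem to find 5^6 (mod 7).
By Fermat's Little Theorem, 5^{6} ≡ 1 (mod 7) since 7 is prime and gcd(5, 7) = 1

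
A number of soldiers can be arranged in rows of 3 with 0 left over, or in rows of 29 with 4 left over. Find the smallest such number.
M = 3 × 29 = 87. M₁ = 29, y₁ ≡ 2 (mod 3). M₂ = 3, y₂ ≡ 10 (mod 29). y = 0×29×2 + 4×3×10 ≡ 33 (mod 87). The smallest positive such number is 33.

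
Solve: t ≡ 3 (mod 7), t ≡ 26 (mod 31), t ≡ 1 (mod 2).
M = 7 × 31 × 2 = 434. M₁ = 62, y₁ ≡ 6 (mod 7). M₂ = 14, y₂ ≡ 20 (mod 31). M₃ = 217, y₃ ≡ 1 (mod 2). t = 3×62×6 + 26×14×20 + 1×217×1 ≡ 367 (mod 434)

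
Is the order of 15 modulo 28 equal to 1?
No, the actual order is 2, not 1.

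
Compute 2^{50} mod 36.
4

Using successive squaring:
Binary expansion of 50: 110010
Powers of 2 mod 36 (each is the square of the previous):
  2^1 ≡ 2 (mod 36)
  2^2 ≡ 2² = 4 ≡ 4 (mod 36)
  2^4 ≡ 4² = 16 ≡ 16 (mod 36)
  2^8 ≡ 16² = 256 ≡ 4 (mod 36)
  2^16 ≡ 4² = 16 ≡ 16 (mod 36)
  2^32 ≡ 16² = 256 ≡ 4 (mod 36)
50 = 32 + 16 + 2, so 2^50 = 2^32 × 2^16 × 2^2 ≡ 4 × 16 × 4 (mod 36)
Multiplying step by step:
  4 × 16 = 64 ≡ 28 (mod 36)
  28 × 4 = 112 ≡ 4 (mod 36)
Result: 2^50 ≡ 4 (mod 36)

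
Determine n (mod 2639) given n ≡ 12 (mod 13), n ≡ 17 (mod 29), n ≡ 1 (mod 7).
974

Using the Chinese Remainder Theorem:
M = product of moduli = 2639
For equation 1: M_1 = 203, 203 ≡ 8 (mod 13), inverse of 203 mod 13 is 5 (check: 8 × 5 = 40 ≡ 1 (mod 13))
For equation 2: M_2 = 91, 91 ≡ 4 (mod 29), inverse of 91 mod 29 is 22 (check: 4 × 22 = 88 ≡ 1 (mod 29))
For equation 3: M_3 = 377, 377 ≡ 6 (mod 7), inverse of 377 mod 7 is 6 (check: 6 × 6 = 36 ≡ 1 (mod 7))
Combine: n ≡ Σ r_i×M_i×(M_i⁻¹ mod m_i) = 12×203×5 + 17×91×22 + 1×377×6 = 12180 + 34034 + 2262 = 48476
48476 mod 2639 = 974
n ≡ 974 (mod 2639)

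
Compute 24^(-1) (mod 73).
24^(-1) ≡ 70 (mod 73). Verification: 24 × 70 = 1680 ≡ 1 (mod 73)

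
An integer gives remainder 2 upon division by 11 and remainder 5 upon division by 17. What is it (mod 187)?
M = 11 × 17 = 187. M₁ = 17, y₁ ≡ 2 (mod 11). M₂ = 11, y₂ ≡ 14 (mod 17). y = 2×17×2 + 5×11×14 ≡ 90 (mod 187). The smallest positive such number is 90.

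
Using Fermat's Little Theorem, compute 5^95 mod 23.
By Fermat: 5^{22} ≡ 1 (mod 23). 95 = 4×22 + 7. So 5^{95} ≡ 5^{7} ≡ 17 (mod 23)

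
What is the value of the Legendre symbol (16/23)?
(16/23) = 16^{11} mod 23 = 1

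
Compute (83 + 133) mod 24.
0

(83 + 133) = 216
216 mod 24 = 0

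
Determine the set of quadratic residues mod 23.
QRs mod 23: {1, 2, 3, 4, 6, 8, 9, 12, 13, 16, 18}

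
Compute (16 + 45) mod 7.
5

(16 + 45) = 61
61 mod 7 = 5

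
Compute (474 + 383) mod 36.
29

(474 + 383) = 857
857 mod 36 = 29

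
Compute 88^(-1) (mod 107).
45

Using Extended Euclidean Algorithm:
gcd(88, 107) = 1
Bezout coefficients: 88 × 45 + 107 × -37 = 1
So 88 × 45 ≡ 1 (mod 107)
The inverse is 45 mod 107 = 45
Verification: 88 × 45 = 3960 = 37 × 107 + 1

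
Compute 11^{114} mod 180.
1

Using successive squaring:
Binary expansion of 114: 1110010
Powers of 11 mod 180 (each is the square of the previous):
  11^1 ≡ 11 (mod 180)
  11^2 ≡ 11² = 121 ≡ 121 (mod 180)
  11^4 ≡ 121² = 14641 ≡ 61 (mod 180)
  11^8 ≡ 61² = 3721 ≡ 121 (mod 180)
  11^16 ≡ 121² = 14641 ≡ 61 (mod 180)
  11^32 ≡ 61² = 3721 ≡ 121 (mod 180)
  11^64 ≡ 121² = 14641 ≡ 61 (mod 180)
114 = 64 + 32 + 16 + 2, so 11^114 = 11^64 × 11^32 × 11^16 × 11^2 ≡ 61 × 121 × 61 × 121 (mod 180)
Multiplying step by step:
  61 × 121 = 7381 ≡ 1 (mod 180)
  1 × 61 = 61 ≡ 61 (mod 180)
  61 × 121 = 7381 ≡ 1 (mod 180)
Result: 11^114 ≡ 1 (mod 180)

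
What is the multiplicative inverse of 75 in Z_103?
11

Using Extended Euclidean Algorithm:
gcd(75, 103) = 1
Bezout coefficients: 75 × 11 + 103 × -8 = 1
So 75 × 11 ≡ 1 (mod 103)
The inverse is 11 mod 103 = 11
Verification: 75 × 11 = 825 = 8 × 103 + 1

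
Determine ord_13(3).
Powers of 3 mod 13: 3^1≡3, 3^2≡9, 3^3≡1. Order = 3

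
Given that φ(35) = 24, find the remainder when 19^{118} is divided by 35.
By Euler: 19^{24} ≡ 1 (mod 35) since gcd(19, 35) = 1. 118 = 4×24 + 22. So 19^{118} ≡ 19^{22} ≡ 16 (mod 35)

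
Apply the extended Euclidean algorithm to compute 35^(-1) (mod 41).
Extended GCD: 35(-7) + 41(6) = 1. So 35^(-1) ≡ 34 ≡ 34 (mod 41). Verify: 35 × 34 = 1190 ≡ 1 (mod 41)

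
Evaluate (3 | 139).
(3/139) = 3^{69} mod 139 = -1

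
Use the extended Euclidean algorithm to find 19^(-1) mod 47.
Extended GCD: 19(5) + 47(-2) = 1. So 19^(-1) ≡ 5 ≡ 5 (mod 47). Verify: 19 × 5 = 95 ≡ 1 (mod 47)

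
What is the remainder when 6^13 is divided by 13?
Using Fermat: 6^{12} ≡ 1 (mod 13). 13 ≡ 1 (mod 12). So 6^{13} ≡ 6^{1} ≡ 6 (mod 13)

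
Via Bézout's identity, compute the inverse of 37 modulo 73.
Extended GCD: 37(2) + 73(-1) = 1. So 37^(-1) ≡ 2 ≡ 2 (mod 73). Verify: 37 × 2 = 74 ≡ 1 (mod 73)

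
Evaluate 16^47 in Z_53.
Using repeated squaring. 47 = 32 + 8 + 4 + 2 + 1 (binary 101111). Repeated squaring mod 53: 16^1 ≡ 16; 16^2 ≡ 16² = 256 ≡ 44; 16^4 ≡ 44² = 1936 ≡ 28; 16^8 ≡ 28² = 784 ≡ 42; 16^16 ≡ 42² = 1764 ≡ 15; 16^32 ≡ 15² = 225 ≡ 13. Multiply: 16^47 = 16^32 × 16^8 × 16^4 × 16^2 × 16^1 ≡ 13 × 42 × 28 × 44 × 16 (mod 53): 13 × 42 = 546 ≡ 16; 16 × 28 = 448 ≡ 24; 24 × 44 = 1056 ≡ 49; 49 × 16 = 784 ≡ 42. So 16^47 ≡ 42 (mod 53).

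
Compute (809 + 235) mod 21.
15

(809 + 235) = 1044
1044 mod 21 = 15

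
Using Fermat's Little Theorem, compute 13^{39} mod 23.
6

By Fermat's Little Theorem, a^(p-1) ≡ 1 (mod p) for prime p and gcd(a, p) = 1
Here p = 23, so 13^22 ≡ 1 (mod 23)
We can reduce the exponent: 39 mod 22 = 17
So 13^39 ≡ 13^17 (mod 23)
Computing: 13^17 mod 23 = 6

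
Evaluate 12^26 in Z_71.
Using repeated squaring. 26 = 16 + 8 + 2 (binary 11010). Repeated squaring mod 71: 12^1 ≡ 12; 12^2 ≡ 12² = 144 ≡ 2; 12^4 ≡ 2² = 4 ≡ 4; 12^8 ≡ 4² = 16 ≡ 16; 12^16 ≡ 16² = 256 ≡ 43. Multiply: 12^26 = 12^16 × 12^8 × 12^2 ≡ 43 × 16 × 2 (mod 71): 43 × 16 = 688 ≡ 49; 49 × 2 = 98 ≡ 27. So 12^26 ≡ 27 (mod 71).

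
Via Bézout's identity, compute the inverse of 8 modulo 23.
Extended GCD: 8(3) + 23(-1) = 1. So 8^(-1) ≡ 3 ≡ 3 (mod 23). Verify: 8 × 3 = 24 ≡ 1 (mod 23)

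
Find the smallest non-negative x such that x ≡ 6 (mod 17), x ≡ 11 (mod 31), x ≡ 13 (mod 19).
4630

Using the Chinese Remainder Theorem:
M = product of moduli = 10013
For equation 1: M_1 = 589, 589 ≡ 11 (mod 17), inverse of 589 mod 17 is 14 (check: 11 × 14 = 154 ≡ 1 (mod 17))
For equation 2: M_2 = 323, 323 ≡ 13 (mod 31), inverse of 323 mod 31 is 12 (check: 13 × 12 = 156 ≡ 1 (mod 31))
For equation 3: M_3 = 527, 527 ≡ 14 (mod 19), inverse of 527 mod 19 is 15 (check: 14 × 15 = 210 ≡ 1 (mod 19))
Combine: x ≡ Σ r_i×M_i×(M_i⁻¹ mod m_i) = 6×589×14 + 11×323×12 + 13×527×15 = 49476 + 42636 + 102765 = 194877
194877 mod 10013 = 4630
x ≡ 4630 (mod 10013)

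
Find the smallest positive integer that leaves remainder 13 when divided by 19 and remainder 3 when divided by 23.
M = 19 × 23 = 437. M₁ = 23, y₁ ≡ 5 (mod 19). M₂ = 19, y₂ ≡ 17 (mod 23). z = 13×23×5 + 3×19×17 ≡ 279 (mod 437). The smallest positive such number is 279.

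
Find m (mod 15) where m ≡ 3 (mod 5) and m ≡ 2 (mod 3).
M = 5 × 3 = 15. M₁ = 3, y₁ ≡ 2 (mod 5). M₂ = 5, y₂ ≡ 2 (mod 3). m = 3×3×2 + 2×5×2 ≡ 8 (mod 15)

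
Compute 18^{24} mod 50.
26

Using successive squaring:
Binary expansion of 24: 11000
Powers of 18 mod 50 (each is the square of the previous):
  18^1 ≡ 18 (mod 50)
  18^2 ≡ 18² = 324 ≡ 24 (mod 50)
  18^4 ≡ 24² = 576 ≡ 26 (mod 50)
  18^8 ≡ 26² = 676 ≡ 26 (mod 50)
  18^16 ≡ 26² = 676 ≡ 26 (mod 50)
24 = 16 + 8, so 18^24 = 18^16 × 18^8 ≡ 26 × 26 (mod 50)
Multiplying step by step:
  26 × 26 = 676 ≡ 26 (mod 50)
Result: 18^24 ≡ 26 (mod 50)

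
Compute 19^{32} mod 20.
1

Using successive squaring:
Binary expansion of 32: 100000
Powers of 19 mod 20 (each is the square of the previous):
  19^1 ≡ 19 (mod 20)
  19^2 ≡ 19² = 361 ≡ 1 (mod 20)
  19^4 ≡ 1² = 1 ≡ 1 (mod 20)
  19^8 ≡ 1² = 1 ≡ 1 (mod 20)
  19^16 ≡ 1² = 1 ≡ 1 (mod 20)
  19^32 ≡ 1² = 1 ≡ 1 (mod 20)
32 is a power of 2, so 19^32 is the last square: ≡ 1 (mod 20)
Result: 19^32 ≡ 1 (mod 20)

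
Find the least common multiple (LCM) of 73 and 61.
4453

First find GCD(73, 61) using the Euclidean algorithm:
73 = 1 × 61 + 12
61 = 5 × 12 + 1
12 = 12 × 1 + 0
GCD(73, 61) = 1

LCM formula: LCM(a, b) = (a × b) / GCD(a, b)
LCM(73, 61) = (73 × 61) / 1
LCM(73, 61) = 4453 / 1
LCM(73, 61) = 4453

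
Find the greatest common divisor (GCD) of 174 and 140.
2

Using the Euclidean algorithm:
174 = 1 × 140 + 34
140 = 4 × 34 + 4
34 = 8 × 4 + 2
4 = 2 × 2 + 0

GCD(174, 140) = 2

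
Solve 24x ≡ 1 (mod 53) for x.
42

Using Extended Euclidean Algorithm:
gcd(24, 53) = 1
Bezout coefficients: 24 × -11 + 53 × 5 = 1
So 24 × -11 ≡ 1 (mod 53)
The inverse is -11 mod 53 = 42
Verification: 24 × 42 = 1008 = 19 × 53 + 1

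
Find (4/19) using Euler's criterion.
(4/19) = 4^{9} mod 19 = 1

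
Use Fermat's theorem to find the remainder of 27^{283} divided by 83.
31

By Fermat's Little Theorem, a^(p-1) ≡ 1 (mod p) for prime p and gcd(a, p) = 1
Here p = 83, so 27^82 ≡ 1 (mod 83)
We can reduce the exponent: 283 mod 82 = 37
So 27^283 ≡ 27^37 (mod 83)
Computing: 27^37 mod 83 = 31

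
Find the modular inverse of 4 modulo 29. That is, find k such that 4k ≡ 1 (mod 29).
22

Using Extended Euclidean Algorithm:
gcd(4, 29) = 1
Bezout coefficients: 4 × -7 + 29 × 1 = 1
So 4 × -7 ≡ 1 (mod 29)
The inverse is -7 mod 29 = 22
Verification: 4 × 22 = 88 = 3 × 29 + 1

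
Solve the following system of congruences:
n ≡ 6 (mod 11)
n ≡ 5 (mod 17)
39

Using the Chinese Remainder Theorem:
M = product of moduli = 187
For equation 1: M_1 = 17, 17 ≡ 6 (mod 11), inverse of 17 mod 11 is 2 (check: 6 × 2 = 12 ≡ 1 (mod 11))
For equation 2: M_2 = 11, 11 ≡ 11 (mod 17), inverse of 11 mod 17 is 14 (check: 11 × 14 = 154 ≡ 1 (mod 17))
Combine: n ≡ Σ r_i×M_i×(M_i⁻¹ mod m_i) = 6×17×2 + 5×11×14 = 204 + 770 = 974
974 mod 187 = 39
n ≡ 39 (mod 187)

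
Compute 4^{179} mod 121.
102

Using successive squaring:
Binary expansion of 179: 10110011
Powers of 4 mod 121 (each is the square of the previous):
  4^1 ≡ 4 (mod 121)
  4^2 ≡ 4² = 16 ≡ 16 (mod 121)
  4^4 ≡ 16² = 256 ≡ 14 (mod 121)
  4^8 ≡ 14² = 196 ≡ 75 (mod 121)
  4^16 ≡ 75² = 5625 ≡ 59 (mod 121)
  4^32 ≡ 59² = 3481 ≡ 93 (mod 121)
  4^64 ≡ 93² = 8649 ≡ 58 (mod 121)
  4^128 ≡ 58² = 3364 ≡ 97 (mod 121)
179 = 128 + 32 + 16 + 2 + 1, so 4^179 = 4^128 × 4^32 × 4^16 × 4^2 × 4^1 ≡ 97 × 93 × 59 × 16 × 4 (mod 121)
Multiplying step by step:
  97 × 93 = 9021 ≡ 67 (mod 121)
  67 × 59 = 3953 ≡ 81 (mod 121)
  81 × 16 = 1296 ≡ 86 (mod 121)
  86 × 4 = 344 ≡ 102 (mod 121)
Result: 4^179 ≡ 102 (mod 121)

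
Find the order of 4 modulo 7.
Powers of 4 mod 7: 4^1≡4, 4^2≡2, 4^3≡1. Order = 3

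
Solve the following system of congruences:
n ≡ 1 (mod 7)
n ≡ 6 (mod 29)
64

Using the Chinese Remainder Theorem:
M = product of moduli = 203
For equation 1: M_1 = 29, 29 ≡ 1 (mod 7), inverse of 29 mod 7 is 1 (check: 1 × 1 = 1 ≡ 1 (mod 7))
For equation 2: M_2 = 7, 7 ≡ 7 (mod 29), inverse of 7 mod 29 is 25 (check: 7 × 25 = 175 ≡ 1 (mod 29))
Combine: n ≡ Σ r_i×M_i×(M_i⁻¹ mod m_i) = 1×29×1 + 6×7×25 = 29 + 1050 = 1079
1079 mod 203 = 64
n ≡ 64 (mod 203)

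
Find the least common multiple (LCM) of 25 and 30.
150

First find GCD(25, 30) using the Euclidean algorithm:
25 = 0 × 30 + 25
30 = 1 × 25 + 5
25 = 5 × 5 + 0
GCD(25, 30) = 5

LCM formula: LCM(a, b) = (a × b) / GCD(a, b)
LCM(25, 30) = (25 × 30) / 5
LCM(25, 30) = 750 / 5
LCM(25, 30) = 150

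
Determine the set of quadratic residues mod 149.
QRs mod 149: {1, 4, 5, 6, 7, 9, 16, 17, 19, 20, 22, 24, 25, 26, 28, 29, 30, 31, 33, 35, 36, 37, 39, 42, 45, 46, 47, 49, 53, 54, 61, 63, 64, 67, 68, 69, 73, 76, 80, 81, 82, 85, 86, 88, 95, 96, 100, 102, 103, 104, 107, 110, 112, 113, 114, 116, 118, 119, 120, 121, 123, 124, 125, 127, 129, 130, 132, 133, 140, 142, 143, 144, 145, 148}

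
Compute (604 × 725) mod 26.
8

(604 × 725) = 437900
437900 mod 26 = 8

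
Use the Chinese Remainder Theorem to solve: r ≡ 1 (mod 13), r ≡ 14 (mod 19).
M = 13 × 19 = 247. M₁ = 19, y₁ ≡ 11 (mod 13). M₂ = 13, y₂ ≡ 3 (mod 19). r = 1×19×11 + 14×13×3 ≡ 14 (mod 247)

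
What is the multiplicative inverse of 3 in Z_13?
3^(-1) ≡ 9 (mod 13). Verification: 3 × 9 = 27 ≡ 1 (mod 13)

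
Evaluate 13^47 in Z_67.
Using repeated squaring. 47 = 32 + 8 + 4 + 2 + 1 (binary 101111). Repeated squaring mod 67: 13^1 ≡ 13; 13^2 ≡ 13² = 169 ≡ 35; 13^4 ≡ 35² = 1225 ≡ 19; 13^8 ≡ 19² = 361 ≡ 26; 13^16 ≡ 26² = 676 ≡ 6; 13^32 ≡ 6² = 36 ≡ 36. Multiply: 13^47 = 13^32 × 13^8 × 13^4 × 13^2 × 13^1 ≡ 36 × 26 × 19 × 35 × 13 (mod 67): 36 × 26 = 936 ≡ 65; 65 × 19 = 1235 ≡ 29; 29 × 35 = 1015 ≡ 10; 10 × 13 = 130 ≡ 63. So 13^47 ≡ 63 (mod 67).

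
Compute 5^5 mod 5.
5 ≡ 0 (mod 5). 5 = 4 + 1 (binary 101). Repeated squaring mod 5: 0^1 ≡ 0; 0^2 ≡ 0² = 0 ≡ 0; 0^4 ≡ 0² = 0 ≡ 0. Multiply: 5^5 ≡ 0^4 × 0^1 ≡ 0 × 0 (mod 5): 0 × 0 = 0 ≡ 0. So 5^5 ≡ 0 (mod 5).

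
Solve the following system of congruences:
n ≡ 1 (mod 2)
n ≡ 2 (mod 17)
19

Using the Chinese Remainder Theorem:
M = product of moduli = 34
For equation 1: M_1 = 17, 17 ≡ 1 (mod 2), inverse of 17 mod 2 is 1 (check: 1 × 1 = 1 ≡ 1 (mod 2))
For equation 2: M_2 = 2, 2 ≡ 2 (mod 17), inverse of 2 mod 17 is 9 (check: 2 × 9 = 18 ≡ 1 (mod 17))
Combine: n ≡ Σ r_i×M_i×(M_i⁻¹ mod m_i) = 1×17×1 + 2×2×9 = 17 + 36 = 53
53 mod 34 = 19
n ≡ 19 (mod 34)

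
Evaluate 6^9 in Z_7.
9 = 8 + 1 (binary 1001). Repeated squaring mod 7: 6^1 ≡ 6; 6^2 ≡ 6² = 36 ≡ 1; 6^4 ≡ 1² = 1 ≡ 1; 6^8 ≡ 1² = 1 ≡ 1. Multiply: 6^9 = 6^8 × 6^1 ≡ 1 × 6 (mod 7): 1 × 6 = 6 ≡ 6. So 6^9 ≡ 6 (mod 7).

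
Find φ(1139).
1056

Prime factorization: 1139 = 17 × 67
Using the formula φ(n) = n × Π(1 - 1/p) for each prime factor p:
φ(1139) = 1139 × (1 - 1/17) × (1 - 1/67)
φ(1139) = 1056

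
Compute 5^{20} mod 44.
1

Using successive squaring:
Binary expansion of 20: 10100
Powers of 5 mod 44 (each is the square of the previous):
  5^1 ≡ 5 (mod 44)
  5^2 ≡ 5² = 25 ≡ 25 (mod 44)
  5^4 ≡ 25² = 625 ≡ 9 (mod 44)
  5^8 ≡ 9² = 81 ≡ 37 (mod 44)
  5^16 ≡ 37² = 1369 ≡ 5 (mod 44)
20 = 16 + 4, so 5^20 = 5^16 × 5^4 ≡ 5 × 9 (mod 44)
Multiplying step by step:
  5 × 9 = 45 ≡ 1 (mod 44)
Result: 5^20 ≡ 1 (mod 44)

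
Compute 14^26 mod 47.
Using repeated squaring. 26 = 16 + 8 + 2 (binary 11010). Repeated squaring mod 47: 14^1 ≡ 14; 14^2 ≡ 14² = 196 ≡ 8; 14^4 ≡ 8² = 64 ≡ 17; 14^8 ≡ 17² = 289 ≡ 7; 14^16 ≡ 7² = 49 ≡ 2. Multiply: 14^26 = 14^16 × 14^8 × 14^2 ≡ 2 × 7 × 8 (mod 47): 2 × 7 = 14 ≡ 14; 14 × 8 = 112 ≡ 18. So 14^26 ≡ 18 (mod 47).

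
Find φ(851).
792

Prime factorization: 851 = 23 × 37
Using the formula φ(n) = n × Π(1 - 1/p) for each prime factor p:
φ(851) = 851 × (1 - 1/23) × (1 - 1/37)
φ(851) = 792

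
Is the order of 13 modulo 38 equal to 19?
No, the actual order is 18, not 19.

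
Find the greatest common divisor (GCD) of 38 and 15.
1

Using the Euclidean algorithm:
38 = 2 × 15 + 8
15 = 1 × 8 + 7
8 = 1 × 7 + 1
7 = 7 × 1 + 0

GCD(38, 15) = 1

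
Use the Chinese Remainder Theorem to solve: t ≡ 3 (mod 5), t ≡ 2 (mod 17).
M = 5 × 17 = 85. M₁ = 17, y₁ ≡ 3 (mod 5). M₂ = 5, y₂ ≡ 7 (mod 17). t = 3×17×3 + 2×5×7 ≡ 53 (mod 85)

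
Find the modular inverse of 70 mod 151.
70^(-1) ≡ 41 (mod 151). Verification: 70 × 41 = 2870 ≡ 1 (mod 151)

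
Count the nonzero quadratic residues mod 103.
For prime 103, there are (p-1)/2 = (103-1)/2 = 51 quadratic residues (excluding 0).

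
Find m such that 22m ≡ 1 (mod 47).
22^(-1) ≡ 15 (mod 47). Verification: 22 × 15 = 330 ≡ 1 (mod 47)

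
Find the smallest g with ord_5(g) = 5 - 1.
p - 1 = 4 has prime divisors 2. h is a primitive root mod 5 iff h^(4/q) ≢ 1 (mod 5) for each such q.
h = 2: 2^2 ≡ 4 (mod 5); none is 1, so 2 has order 4 and is a primitive root.
The smallest primitive root mod 5 is g = 2.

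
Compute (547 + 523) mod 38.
6

(547 + 523) = 1070
1070 mod 38 = 6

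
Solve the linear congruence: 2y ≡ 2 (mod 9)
1

Since gcd(2, 9) = 1 divides 2, a solution exists.
Multiply both sides by the inverse of 2 mod 9:
  2^(-1) mod 9 = 5
  x ≡ 5 × 2 ≡ 10 ≡ 1 (mod 9)
Verification: 2 × 1 = 2 = 0 × 9 + 2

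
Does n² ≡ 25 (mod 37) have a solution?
By Euler's criterion: 25^{18} ≡ 1 (mod 37). Since this equals 1, 25 is a QR.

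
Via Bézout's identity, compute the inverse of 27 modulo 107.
Extended GCD: 27(4) + 107(-1) = 1. So 27^(-1) ≡ 4 ≡ 4 (mod 107). Verify: 27 × 4 = 108 ≡ 1 (mod 107)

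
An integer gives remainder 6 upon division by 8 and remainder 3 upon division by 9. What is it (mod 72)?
M = 8 × 9 = 72. M₁ = 9, y₁ ≡ 1 (mod 8). M₂ = 8, y₂ ≡ 8 (mod 9). m = 6×9×1 + 3×8×8 ≡ 30 (mod 72). The smallest positive such number is 30.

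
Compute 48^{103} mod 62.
34

Using successive squaring:
Binary expansion of 103: 1100111
Powers of 48 mod 62 (each is the square of the previous):
  48^1 ≡ 48 (mod 62)
  48^2 ≡ 48² = 2304 ≡ 10 (mod 62)
  48^4 ≡ 10² = 100 ≡ 38 (mod 62)
  48^8 ≡ 38² = 1444 ≡ 18 (mod 62)
  48^16 ≡ 18² = 324 ≡ 14 (mod 62)
  48^32 ≡ 14² = 196 ≡ 10 (mod 62)
  48^64 ≡ 10² = 100 ≡ 38 (mod 62)
103 = 64 + 32 + 4 + 2 + 1, so 48^103 = 48^64 × 48^32 × 48^4 × 48^2 × 48^1 ≡ 38 × 10 × 38 × 10 × 48 (mod 62)
Multiplying step by step:
  38 × 10 = 380 ≡ 8 (mod 62)
  8 × 38 = 304 ≡ 56 (mod 62)
  56 × 10 = 560 ≡ 2 (mod 62)
  2 × 48 = 96 ≡ 34 (mod 62)
Result: 48^103 ≡ 34 (mod 62)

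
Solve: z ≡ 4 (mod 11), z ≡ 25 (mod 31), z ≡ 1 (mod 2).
M = 11 × 31 × 2 = 682. M₁ = 62, y₁ ≡ 8 (mod 11). M₂ = 22, y₂ ≡ 24 (mod 31). M₃ = 341, y₃ ≡ 1 (mod 2). z = 4×62×8 + 25×22×24 + 1×341×1 ≡ 521 (mod 682)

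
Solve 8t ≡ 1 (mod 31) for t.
4

Using Extended Euclidean Algorithm:
gcd(8, 31) = 1
Bezout coefficients: 8 × 4 + 31 × -1 = 1
So 8 × 4 ≡ 1 (mod 31)
The inverse is 4 mod 31 = 4
Verification: 8 × 4 = 32 = 1 × 31 + 1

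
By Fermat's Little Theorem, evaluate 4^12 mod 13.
By Fermat's Little Theorem, 4^{12} ≡ 1 (mod 13) since 13 is prime and gcd(4, 13) = 1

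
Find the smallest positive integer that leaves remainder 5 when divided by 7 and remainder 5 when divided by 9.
M = 7 × 9 = 63. M₁ = 9, y₁ ≡ 4 (mod 7). M₂ = 7, y₂ ≡ 4 (mod 9). k = 5×9×4 + 5×7×4 ≡ 5 (mod 63). The smallest positive such number is 5.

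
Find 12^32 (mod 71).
Using repeated squaring. 32 = 32 (binary 100000). Repeated squaring mod 71: 12^1 ≡ 12; 12^2 ≡ 12² = 144 ≡ 2; 12^4 ≡ 2² = 4 ≡ 4; 12^8 ≡ 4² = 16 ≡ 16; 12^16 ≡ 16² = 256 ≡ 43; 12^32 ≡ 43² = 1849 ≡ 3. So 12^32 ≡ 3 (mod 71).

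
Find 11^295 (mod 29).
Using Fermat: 11^{28} ≡ 1 (mod 29). 295 ≡ 15 (mod 28). So 11^{295} ≡ 11^{15} ≡ 18 (mod 29)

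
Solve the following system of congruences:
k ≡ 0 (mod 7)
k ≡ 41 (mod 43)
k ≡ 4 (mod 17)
4900

Using the Chinese Remainder Theorem:
M = product of moduli = 5117
For equation 1: M_1 = 731, 731 ≡ 3 (mod 7), inverse of 731 mod 7 is 5 (check: 3 × 5 = 15 ≡ 1 (mod 7))
For equation 2: M_2 = 119, 119 ≡ 33 (mod 43), inverse of 119 mod 43 is 30 (check: 33 × 30 = 990 ≡ 1 (mod 43))
For equation 3: M_3 = 301, 301 ≡ 12 (mod 17), inverse of 301 mod 17 is 10 (check: 12 × 10 = 120 ≡ 1 (mod 17))
Combine: k ≡ Σ r_i×M_i×(M_i⁻¹ mod m_i) = 0×731×5 + 41×119×30 + 4×301×10 = 0 + 146370 + 12040 = 158410
158410 mod 5117 = 4900
k ≡ 4900 (mod 5117)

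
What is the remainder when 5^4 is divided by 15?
4 = 4 (binary 100). Repeated squaring mod 15: 5^1 ≡ 5; 5^2 ≡ 5² = 25 ≡ 10; 5^4 ≡ 10² = 100 ≡ 10. So 5^4 ≡ 10 (mod 15).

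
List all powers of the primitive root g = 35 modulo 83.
g^1, g^2, ..., g^{82} mod 83: {35, 63, 47, 68, 56, 51, 42, 59, 73, 65, 34, 28, 67, 21, 71, 78, 74, 17, 14, 75, 52, 77, 39, 37, 50, 7, 79, 26, 80, 61, 60, 25, 45, 81, 13, 40, 72, 30, 54, 64, 82, 48, 20, 36, 15, 27, 32, 41, 24, 10, 18, 49, 55, 16, 62, 12, 5, 9, 66, 69, 8, 31, 6, 44, 46, 33, 76, 4, 57, 3, 22, 23, 58, 38, 2, 70, 43, 11, 53, 29, 19, 1}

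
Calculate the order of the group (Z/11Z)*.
10

Prime factorization: 11 = 11
Using the formula φ(n) = n × Π(1 - 1/p) for each prime factor p:
φ(11) = 11 × (1 - 1/11)
φ(11) = 10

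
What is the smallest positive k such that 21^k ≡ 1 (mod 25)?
Powers of 21 mod 25: 21^1≡21, 21^2≡16, 21^3≡11, 21^4≡6, 21^5≡1. Order = 5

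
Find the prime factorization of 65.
5 × 13

Divide by primes starting from smallest:
65 ÷ 5 = 13
13 ÷ 13 = 1

65 = 5 × 13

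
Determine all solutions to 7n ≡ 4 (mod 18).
16

Since gcd(7, 18) = 1 divides 4, a solution exists.
Multiply both sides by the inverse of 7 mod 18:
  7^(-1) mod 18 = 13
  x ≡ 13 × 4 ≡ 52 ≡ 16 (mod 18)
Verification: 7 × 16 = 112 = 6 × 18 + 4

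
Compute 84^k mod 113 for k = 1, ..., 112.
g^1, g^2, ..., g^{112} mod 113: {84, 50, 19, 14, 46, 22, 40, 83, 79, 82, 108, 32, 89, 18, 43, 109, 3, 26, 37, 57, 42, 25, 66, 7, 23, 11, 20, 98, 96, 41, 54, 16, 101, 9, 78, 111, 58, 13, 75, 85, 21, 69, 33, 60, 68, 62, 10, 49, 48, 77, 27, 8, 107, 61, 39, 112, 29, 63, 94, 99, 67, 91, 73, 30, 34, 31, 5, 81, 24, 95, 70, 4, 110, 87, 76, 56, 71, 88, 47, 106, 90, 102, 93, 15, 17, 72, 59, 97, 12, 104, 35, 2, 55, 100, 38, 28, 92, 44, 80, 53, 45, 51, 103, 64, 65, 36, 86, 105, 6, 52, 74, 1}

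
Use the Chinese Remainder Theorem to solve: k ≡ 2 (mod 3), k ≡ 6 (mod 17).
23

Using the Chinese Remainder Theorem:
M = product of moduli = 51
For equation 1: M_1 = 17, 17 ≡ 2 (mod 3), inverse of 17 mod 3 is 2 (check: 2 × 2 = 4 ≡ 1 (mod 3))
For equation 2: M_2 = 3, 3 ≡ 3 (mod 17), inverse of 3 mod 17 is 6 (check: 3 × 6 = 18 ≡ 1 (mod 17))
Combine: k ≡ Σ r_i×M_i×(M_i⁻¹ mod m_i) = 2×17×2 + 6×3×6 = 68 + 108 = 176
176 mod 51 = 23
k ≡ 23 (mod 51)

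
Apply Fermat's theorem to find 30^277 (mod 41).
By Fermat: 30^{40} ≡ 1 (mod 41). 277 = 6×40 + 37. So 30^{277} ≡ 30^{37} ≡ 28 (mod 41)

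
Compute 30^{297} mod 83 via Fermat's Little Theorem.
49

By Fermat's Little Theorem, a^(p-1) ≡ 1 (mod p) for prime p and gcd(a, p) = 1
Here p = 83, so 30^82 ≡ 1 (mod 83)
We can reduce the exponent: 297 mod 82 = 51
So 30^297 ≡ 30^51 (mod 83)
Computing: 30^51 mod 83 = 49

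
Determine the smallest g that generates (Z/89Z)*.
3

A primitive root g modulo p has order p-1 = 88
Prime divisors of 88: [2, 11]
g is a primitive root iff g^(88/q) ≢ 1 (mod 89) for each prime divisor q
Testing small values:
  g = 2: 2^44 ≡ 1, 2^8 ≡ 78 (mod 89) → 2^44 ≡ 1, not primitive root
  g = 3: 3^44 ≡ 88, 3^8 ≡ 64 (mod 89) → none is 1, primitive root!
The smallest primitive root is 3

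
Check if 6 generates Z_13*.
p - 1 = 12 has prime divisors 2, 3. Check 6^(12/q) mod 13 for each: 6^(12/2) = 6^6 ≡ 12, 6^(12/3) = 6^4 ≡ 9 (mod 13). None of these is 1, so 6 has order 12 = φ(13), so it is a primitive root mod 13.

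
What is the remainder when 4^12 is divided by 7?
Using Fermat: 4^{6} ≡ 1 (mod 7). 12 ≡ 0 (mod 6). So 4^{12} ≡ 4^{0} ≡ 1 (mod 7)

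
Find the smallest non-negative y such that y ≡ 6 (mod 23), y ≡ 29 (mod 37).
29

Using the Chinese Remainder Theorem:
M = product of moduli = 851
For equation 1: M_1 = 37, 37 ≡ 14 (mod 23), inverse of 37 mod 23 is 5 (check: 14 × 5 = 70 ≡ 1 (mod 23))
For equation 2: M_2 = 23, 23 ≡ 23 (mod 37), inverse of 23 mod 37 is 29 (check: 23 × 29 = 667 ≡ 1 (mod 37))
Combine: y ≡ Σ r_i×M_i×(M_i⁻¹ mod m_i) = 6×37×5 + 29×23×29 = 1110 + 19343 = 20453
20453 mod 851 = 29
y ≡ 29 (mod 851)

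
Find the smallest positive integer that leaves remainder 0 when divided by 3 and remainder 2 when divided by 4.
M = 3 × 4 = 12. M₁ = 4, y₁ ≡ 1 (mod 3). M₂ = 3, y₂ ≡ 3 (mod 4). t = 0×4×1 + 2×3×3 ≡ 6 (mod 12). The smallest positive such number is 6.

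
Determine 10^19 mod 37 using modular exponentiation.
Using repeated squaring. 19 = 16 + 2 + 1 (binary 10011). Repeated squaring mod 37: 10^1 ≡ 10; 10^2 ≡ 10² = 100 ≡ 26; 10^4 ≡ 26² = 676 ≡ 10; 10^8 ≡ 10² = 100 ≡ 26; 10^16 ≡ 26² = 676 ≡ 10. Multiply: 10^19 = 10^16 × 10^2 × 10^1 ≡ 10 × 26 × 10 (mod 37): 10 × 26 = 260 ≡ 1; 1 × 10 = 10 ≡ 10. So 10^19 ≡ 10 (mod 37).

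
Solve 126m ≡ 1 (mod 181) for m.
126^(-1) ≡ 102 (mod 181). Verification: 126 × 102 = 12852 ≡ 1 (mod 181)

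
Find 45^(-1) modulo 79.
72

Using Extended Euclidean Algorithm:
gcd(45, 79) = 1
Bezout coefficients: 45 × -7 + 79 × 4 = 1
So 45 × -7 ≡ 1 (mod 79)
The inverse is -7 mod 79 = 72
Verification: 45 × 72 = 3240 = 41 × 79 + 1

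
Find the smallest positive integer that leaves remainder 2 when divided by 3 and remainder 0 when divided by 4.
M = 3 × 4 = 12. M₁ = 4, y₁ ≡ 1 (mod 3). M₂ = 3, y₂ ≡ 3 (mod 4). m = 2×4×1 + 0×3×3 ≡ 8 (mod 12). The smallest positive such number is 8.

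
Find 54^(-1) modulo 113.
90

Using Extended Euclidean Algorithm:
gcd(54, 113) = 1
Bezout coefficients: 54 × -23 + 113 × 11 = 1
So 54 × -23 ≡ 1 (mod 113)
The inverse is -23 mod 113 = 90
Verification: 54 × 90 = 4860 = 43 × 113 + 1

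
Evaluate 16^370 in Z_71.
Using Fermat: 16^{70} ≡ 1 (mod 71). 370 ≡ 20 (mod 70). So 16^{370} ≡ 16^{20} ≡ 30 (mod 71)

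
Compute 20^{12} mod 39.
1

Using successive squaring:
Binary expansion of 12: 1100
Powers of 20 mod 39 (each is the square of the previous):
  20^1 ≡ 20 (mod 39)
  20^2 ≡ 20² = 400 ≡ 10 (mod 39)
  20^4 ≡ 10² = 100 ≡ 22 (mod 39)
  20^8 ≡ 22² = 484 ≡ 16 (mod 39)
12 = 8 + 4, so 20^12 = 20^8 × 20^4 ≡ 16 × 22 (mod 39)
Multiplying step by step:
  16 × 22 = 352 ≡ 1 (mod 39)
Result: 20^12 ≡ 1 (mod 39)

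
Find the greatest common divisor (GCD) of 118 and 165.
1

Using the Euclidean algorithm:
118 = 0 × 165 + 118
165 = 1 × 118 + 47
118 = 2 × 47 + 24
47 = 1 × 24 + 23
24 = 1 × 23 + 1
23 = 23 × 1 + 0

GCD(118, 165) = 1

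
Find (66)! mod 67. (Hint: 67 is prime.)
By Wilson's theorem, (66)! ≡ -1 ≡ 66 (mod 67)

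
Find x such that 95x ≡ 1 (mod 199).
95^(-1) ≡ 44 (mod 199). Verification: 95 × 44 = 4180 ≡ 1 (mod 199)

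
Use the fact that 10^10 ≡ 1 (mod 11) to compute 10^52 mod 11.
By Fermat: 10^{10} ≡ 1 (mod 11). 52 = 5×10 + 2. So 10^{52} ≡ 10^{2} ≡ 1 (mod 11)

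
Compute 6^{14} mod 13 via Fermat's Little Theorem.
10

By Fermat's Little Theorem, a^(p-1) ≡ 1 (mod p) for prime p and gcd(a, p) = 1
Here p = 13, so 6^12 ≡ 1 (mod 13)
We can reduce the exponent: 14 mod 12 = 2
So 6^14 ≡ 6^2 (mod 13)
Computing: 6^2 mod 13 = 10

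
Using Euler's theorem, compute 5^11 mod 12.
By Euler: 5^{4} ≡ 1 (mod 12) since gcd(5, 12) = 1. 11 = 2×4 + 3. So 5^{11} ≡ 5^{3} ≡ 5 (mod 12)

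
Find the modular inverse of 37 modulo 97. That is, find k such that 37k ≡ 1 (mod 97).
21

Using Extended Euclidean Algorithm:
gcd(37, 97) = 1
Bezout coefficients: 37 × 21 + 97 × -8 = 1
So 37 × 21 ≡ 1 (mod 97)
The inverse is 21 mod 97 = 21
Verification: 37 × 21 = 777 = 8 × 97 + 1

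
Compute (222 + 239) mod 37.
17

(222 + 239) = 461
461 mod 37 = 17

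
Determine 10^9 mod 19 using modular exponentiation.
9 = 8 + 1 (binary 1001). Repeated squaring mod 19: 10^1 ≡ 10; 10^2 ≡ 10² = 100 ≡ 5; 10^4 ≡ 5² = 25 ≡ 6; 10^8 ≡ 6² = 36 ≡ 17. Multiply: 10^9 = 10^8 × 10^1 ≡ 17 × 10 (mod 19): 17 × 10 = 170 ≡ 18. So 10^9 ≡ 18 (mod 19).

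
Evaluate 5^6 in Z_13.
6 = 4 + 2 (binary 110). Repeated squaring mod 13: 5^1 ≡ 5; 5^2 ≡ 5² = 25 ≡ 12; 5^4 ≡ 12² = 144 ≡ 1. Multiply: 5^6 = 5^4 × 5^2 ≡ 1 × 12 (mod 13): 1 × 12 = 12 ≡ 12. So 5^6 ≡ 12 (mod 13).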